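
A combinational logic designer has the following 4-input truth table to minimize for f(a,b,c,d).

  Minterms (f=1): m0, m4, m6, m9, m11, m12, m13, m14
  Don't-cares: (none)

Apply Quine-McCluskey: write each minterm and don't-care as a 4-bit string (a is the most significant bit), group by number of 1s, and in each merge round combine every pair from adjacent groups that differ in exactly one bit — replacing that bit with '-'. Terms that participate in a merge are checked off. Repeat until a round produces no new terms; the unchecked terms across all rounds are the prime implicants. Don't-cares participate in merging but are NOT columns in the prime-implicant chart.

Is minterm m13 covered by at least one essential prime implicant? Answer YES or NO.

NO

size-2^0 implicants → 0000(✓)  0100(✓)  0110(✓)  1001(✓)  1011(✓)  1100(✓)  1101(✓)  1110(✓)
size-2^1 implicants → -100(✓)  -110(✓)  0-00  01-0(✓)  1-01  10-1  11-0(✓)  110-
size-2^2 implicants → -1-0
Unchecked terms (primes): -1-0, 0-00, 1-01, 10-1, 110-
Minterm coverage:
  m0 ⊆ 0-00 [E]
  m4 ⊆ -1-0,0-00
  m6 ⊆ -1-0 [E]
  m9 ⊆ 1-01,10-1
  m11 ⊆ 10-1 [E]
  m12 ⊆ -1-0,110-
  m13 ⊆ 1-01,110-
  m14 ⊆ -1-0 [E]
E = {-1-0, 0-00, 10-1}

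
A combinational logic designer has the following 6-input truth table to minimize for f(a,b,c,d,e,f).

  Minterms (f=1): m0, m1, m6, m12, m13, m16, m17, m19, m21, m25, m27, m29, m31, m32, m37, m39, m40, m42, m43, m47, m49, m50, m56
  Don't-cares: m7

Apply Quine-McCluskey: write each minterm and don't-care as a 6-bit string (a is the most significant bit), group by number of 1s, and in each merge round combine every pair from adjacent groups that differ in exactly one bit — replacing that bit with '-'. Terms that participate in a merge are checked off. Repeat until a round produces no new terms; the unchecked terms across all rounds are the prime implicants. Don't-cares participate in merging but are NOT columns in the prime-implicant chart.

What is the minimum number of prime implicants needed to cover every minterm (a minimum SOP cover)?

13

size-2^0 implicants → 000000(✓)  000001(✓)  000110(✓)  000111(✓)  001100(✓)  001101(✓)  010000(✓)  010001(✓)  010011(✓)  010101(✓)  011001(✓)  011011(✓)  011101(✓)  011111(✓)  100000(✓)  100101(✓)  100111(✓)  101000(✓)  101010(✓)  101011(✓)  101111(✓)  110001(✓)  110010  111000(✓)
size-2^1 implicants → -00000  -00111  -10001  0-0000(✓)  0-0001(✓)  0-1101  00000-(✓)  00011-  00110-  01-001(✓)  01-011(✓)  01-101(✓)  010-01(✓)  0100-1(✓)  01000-(✓)  011-01(✓)  011-11(✓)  0110-1(✓)  0111-1(✓)  1-1000  10-000  10-111  1001-1  101-11  1010-0  10101-
size-2^2 implicants → 0-000-  01--01  01-0-1  011--1
Unchecked terms (primes): -00000, -00111, -10001, 0-000-, 0-1101, 00011-, 00110-, 01--01, 01-0-1, 011--1, 1-1000, 10-000, 10-111, 1001-1, 101-11, 1010-0, 10101-, 110010
Minterm coverage:
  m0 ⊆ -00000,0-000-
  m1 ⊆ 0-000- [E]
  m6 ⊆ 00011- [E]
  m12 ⊆ 00110- [E]
  m13 ⊆ 0-1101,00110-
  m16 ⊆ 0-000- [E]
  m17 ⊆ -10001,0-000-,01--01,01-0-1
  m19 ⊆ 01-0-1 [E]
  m21 ⊆ 01--01 [E]
  m25 ⊆ 01--01,01-0-1,011--1
  m27 ⊆ 01-0-1,011--1
  m29 ⊆ 0-1101,01--01,011--1
  m31 ⊆ 011--1 [E]
  m32 ⊆ -00000,10-000
  m37 ⊆ 1001-1 [E]
  m39 ⊆ -00111,10-111,1001-1
  m40 ⊆ 1-1000,10-000,1010-0
  m42 ⊆ 1010-0,10101-
  m43 ⊆ 101-11,10101-
  m47 ⊆ 10-111,101-11
  m49 ⊆ -10001 [E]
  m50 ⊆ 110010 [E]
  m56 ⊆ 1-1000 [E]
E = {-10001, 0-000-, 00011-, 00110-, 01--01, 01-0-1, 011--1, 1-1000, 1001-1, 110010}
Petrick residual → -00000, 10-111, 10101-
Cover = b'c'd'e'f' + bc'd'e'f + a'c'd'e' + a'b'c'de + a'b'cde' + a'be'f + a'bd'f + a'bcf + acd'e'f' + ab'def + ab'c'df + ab'cd'e + abc'd'ef'  |cover|=13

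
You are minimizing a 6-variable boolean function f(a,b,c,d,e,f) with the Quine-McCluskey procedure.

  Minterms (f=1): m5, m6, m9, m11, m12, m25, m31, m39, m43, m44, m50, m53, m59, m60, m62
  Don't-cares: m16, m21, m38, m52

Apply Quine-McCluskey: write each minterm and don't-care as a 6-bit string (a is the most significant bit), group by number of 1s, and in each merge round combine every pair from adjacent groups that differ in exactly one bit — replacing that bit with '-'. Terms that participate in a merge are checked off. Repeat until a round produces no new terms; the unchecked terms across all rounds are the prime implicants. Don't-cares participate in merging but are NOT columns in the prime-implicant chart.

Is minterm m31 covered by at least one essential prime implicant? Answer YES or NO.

YES

[col 0] 000101*, 000110*, 001001*, 001011*, 001100*, 010000, 010101*, 011001*, 011111, 100110*, 100111*, 101011*, 101100*, 110010, 110100*, 110101*, 111011*, 111100*, 111110*
[col 1] -00110, -01011, -01100, -10101, 0-0101, 0-1001, 0010-1, 1-1011, 1-1100, 10011-, 11-100, 11010-, 1111-0
Prime implicants: -00110, -01011, -01100, -10101, 0-0101, 0-1001, 0010-1, 010000, 011111, 1-1011, 1-1100, 10011-, 11-100, 110010, 11010-, 1111-0
PI chart (minterm → PIs covering it):
  5 | 0-0101  (sole → essential)
  6 | -00110  (sole → essential)
  9 | 0-1001,0010-1
  11 | -01011,0010-1
  12 | -01100  (sole → essential)
  25 | 0-1001  (sole → essential)
  31 | 011111  (sole → essential)
  39 | 10011-  (sole → essential)
  43 | -01011,1-1011
  44 | -01100,1-1100
  50 | 110010  (sole → essential)
  53 | -10101,11010-
  59 | 1-1011  (sole → essential)
  60 | 1-1100,11-100,1111-0
  62 | 1111-0  (sole → essential)
Essential prime implicants: -00110, -01100, 0-0101, 0-1001, 011111, 1-1011, 10011-, 110010, 1111-0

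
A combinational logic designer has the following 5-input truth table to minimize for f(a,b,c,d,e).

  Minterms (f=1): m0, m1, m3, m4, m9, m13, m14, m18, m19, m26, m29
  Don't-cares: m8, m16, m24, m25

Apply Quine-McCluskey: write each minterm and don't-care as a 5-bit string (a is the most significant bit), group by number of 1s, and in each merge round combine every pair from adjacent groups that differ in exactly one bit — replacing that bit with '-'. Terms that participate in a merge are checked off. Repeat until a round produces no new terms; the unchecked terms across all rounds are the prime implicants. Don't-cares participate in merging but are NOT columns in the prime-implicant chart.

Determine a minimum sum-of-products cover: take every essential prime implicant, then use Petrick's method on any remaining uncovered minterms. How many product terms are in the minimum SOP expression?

[col 0] 00000*, 00001*, 00011*, 00100*, 01000*, 01001*, 01101*, 01110, 10000*, 10010*, 10011*, 11000*, 11001*, 11010*, 11101*
[col 1] -0000*, -0011, -1000*, -1001*, -1101*, 0-000*, 0-001*, 00-00, 000-1, 0000-*, 01-01*, 0100-*, 1-000*, 1-010*, 100-0*, 1001-, 11-01*, 110-0*, 1100-*
[col 2] --000, -1-01, -100-, 0-00-, 1-0-0
Prime implicants: --000, -0011, -1-01, -100-, 0-00-, 00-00, 000-1, 01110, 1-0-0, 1001-
PI chart (minterm → PIs covering it):
  0 | --000,0-00-,00-00
  1 | 0-00-,000-1
  3 | -0011,000-1
  4 | 00-00  (sole → essential)
  9 | -1-01,-100-,0-00-
  13 | -1-01  (sole → essential)
  14 | 01110  (sole → essential)
  18 | 1-0-0,1001-
  19 | -0011,1001-
  26 | 1-0-0  (sole → essential)
  29 | -1-01  (sole → essential)
Essential prime implicants: -1-01, 00-00, 01110, 1-0-0
Petrick residual → -0011, 0-00-
Minimum SOP uses 6 PIs: b'c'de + bd'e + a'c'd' + a'b'd'e' + a'bcde' + ac'e'

6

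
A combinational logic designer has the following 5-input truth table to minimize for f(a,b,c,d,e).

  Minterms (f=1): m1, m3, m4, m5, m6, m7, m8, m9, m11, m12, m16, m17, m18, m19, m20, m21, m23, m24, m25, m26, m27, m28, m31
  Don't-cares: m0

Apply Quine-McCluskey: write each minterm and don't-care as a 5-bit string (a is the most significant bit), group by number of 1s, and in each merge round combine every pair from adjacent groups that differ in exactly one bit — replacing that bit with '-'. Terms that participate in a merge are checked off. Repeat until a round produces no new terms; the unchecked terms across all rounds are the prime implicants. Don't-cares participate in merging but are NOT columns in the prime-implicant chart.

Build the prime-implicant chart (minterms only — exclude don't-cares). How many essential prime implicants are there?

Round 0: 00000✓ 00001✓ 00011✓ 00100✓ 00101✓ 00110✓ 00111✓ 01000✓ 01001✓ 01011✓ 01100✓ 10000✓ 10001✓ 10010✓ 10011✓ 10100✓ 10101✓ 10111✓ 11000✓ 11001✓ 11010✓ 11011✓ 11100✓ 11111✓
Round 1: -0000✓ -0001✓ -0011✓ -0100✓ -0101✓ -0111✓ -1000✓ -1001✓ -1011✓ -1100✓ 0-000✓ 0-001✓ 0-011✓ 0-100✓ 00-00✓ 00-01✓ 00-11✓ 000-1✓ 0000-✓ 001-0✓ 001-1✓ 0010-✓ 0011-✓ 01-00✓ 010-1✓ 0100-✓ 1-000✓ 1-001✓ 1-010✓ 1-011✓ 1-100✓ 1-111✓ 10-00✓ 10-01✓ 10-11✓ 100-0✓ 100-1✓ 1000-✓ 1001-✓ 101-1✓ 1010-✓ 11-00✓ 11-11✓ 110-0✓ 110-1✓ 1100-✓ 1101-✓
Round 2: --000✓ --001✓ --011✓ --100✓ -0-00✓ -0-01✓ -0-11✓ -00-1✓ -000-✓ -01-1✓ -010-✓ -1-00✓ -10-1✓ -100-✓ 0--00✓ 0-0-1✓ 0-00-✓ 00--1✓ 00-0-✓ 001-- 1--00✓ 1--11 1-0-0✓ 1-0-1✓ 1-00-✓ 1-01-✓ 10--1✓ 10-0-✓ 100--✓ 110--✓
Round 3: ---00 --0-1 --00- -0--1 -0-0- 1-0--
PIs = {---00, --0-1, --00-, -0--1, -0-0-, 001--, 1--11, 1-0--}
Coverage chart:
  m1: --0-1,--00-,-0--1,-0-0-
  m3: --0-1,-0--1
  m4: ---00,-0-0-,001--
  m5: -0--1,-0-0-,001--
  m6: 001-- ←essential
  m7: -0--1,001--
  m8: ---00,--00-
  m9: --0-1,--00-
  m11: --0-1 ←essential
  m12: ---00 ←essential
  m16: ---00,--00-,-0-0-,1-0--
  m17: --0-1,--00-,-0--1,-0-0-,1-0--
  m18: 1-0-- ←essential
  m19: --0-1,-0--1,1--11,1-0--
  m20: ---00,-0-0-
  m21: -0--1,-0-0-
  m23: -0--1,1--11
  m24: ---00,--00-,1-0--
  m25: --0-1,--00-,1-0--
  m26: 1-0-- ←essential
  m27: --0-1,1--11,1-0--
  m28: ---00 ←essential
  m31: 1--11 ←essential
Essential: ---00, --0-1, 001--, 1--11, 1-0--

5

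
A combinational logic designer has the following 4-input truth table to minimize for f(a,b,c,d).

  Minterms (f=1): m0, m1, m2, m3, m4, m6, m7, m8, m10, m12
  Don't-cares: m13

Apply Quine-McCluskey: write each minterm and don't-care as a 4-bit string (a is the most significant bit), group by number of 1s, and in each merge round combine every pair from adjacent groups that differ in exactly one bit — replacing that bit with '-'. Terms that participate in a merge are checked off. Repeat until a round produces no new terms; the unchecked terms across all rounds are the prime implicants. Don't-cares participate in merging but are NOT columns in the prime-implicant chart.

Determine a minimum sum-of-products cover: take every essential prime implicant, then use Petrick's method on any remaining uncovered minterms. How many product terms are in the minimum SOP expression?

[col 0] 0000*, 0001*, 0010*, 0011*, 0100*, 0110*, 0111*, 1000*, 1010*, 1100*, 1101*
[col 1] -000*, -010*, -100*, 0-00*, 0-10*, 0-11*, 00-0*, 00-1*, 000-*, 001-*, 01-0*, 011-*, 1-00*, 10-0*, 110-
[col 2] --00, -0-0, 0--0, 0-1-, 00--
Prime implicants: --00, -0-0, 0--0, 0-1-, 00--, 110-
PI chart (minterm → PIs covering it):
  0 | --00,-0-0,0--0,00--
  1 | 00--  (sole → essential)
  2 | -0-0,0--0,0-1-,00--
  3 | 0-1-,00--
  4 | --00,0--0
  6 | 0--0,0-1-
  7 | 0-1-  (sole → essential)
  8 | --00,-0-0
  10 | -0-0  (sole → essential)
  12 | --00,110-
Essential prime implicants: -0-0, 0-1-, 00--
Petrick residual → --00
Minimum SOP uses 4 PIs: c'd' + b'd' + a'c + a'b'

4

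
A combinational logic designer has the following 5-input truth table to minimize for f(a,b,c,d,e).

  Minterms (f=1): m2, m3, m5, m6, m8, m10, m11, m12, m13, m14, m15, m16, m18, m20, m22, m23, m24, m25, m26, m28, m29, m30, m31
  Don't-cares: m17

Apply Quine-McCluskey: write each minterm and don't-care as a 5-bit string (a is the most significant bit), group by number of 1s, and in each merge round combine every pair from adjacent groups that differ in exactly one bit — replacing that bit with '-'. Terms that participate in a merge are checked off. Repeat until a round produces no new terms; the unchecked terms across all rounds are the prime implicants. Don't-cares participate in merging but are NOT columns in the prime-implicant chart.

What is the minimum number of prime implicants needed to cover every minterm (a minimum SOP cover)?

[col 0] 00010*, 00011*, 00101*, 00110*, 01000*, 01010*, 01011*, 01100*, 01101*, 01110*, 01111*, 10000*, 10001*, 10010*, 10100*, 10110*, 10111*, 11000*, 11001*, 11010*, 11100*, 11101*, 11110*, 11111*
[col 1] -0010*, -0110*, -1000*, -1010*, -1100*, -1101*, -1110*, -1111*, 0-010*, 0-011*, 0-101, 0-110*, 00-10*, 0001-*, 01-00*, 01-10*, 01-11*, 010-0*, 0101-*, 011-0*, 011-1*, 0110-*, 0111-*, 1-000*, 1-001*, 1-010*, 1-100*, 1-110*, 1-111*, 10-00*, 10-10*, 100-0*, 1000-*, 101-0*, 1011-*, 11-00*, 11-01*, 11-10*, 110-0*, 1100-*, 111-0*, 111-1*, 1110-*, 1111-*
[col 2] --010*, --110*, -0-10*, -1-00*, -1-10*, -10-0*, -11-0*, -11-1*, -110-*, -111-*, 0--10*, 0-01-, 01--0*, 01-1-, 011--*, 1--00*, 1--10*, 1-0-0*, 1-00-, 1-1-0*, 1-11-, 10--0*, 11--0*, 11-0-, 111--*
[col 3] ---10, -1--0, -11--, 1---0
Prime implicants: ---10, -1--0, -11--, 0-01-, 0-101, 01-1-, 1---0, 1-00-, 1-11-, 11-0-
PI chart (minterm → PIs covering it):
  2 | ---10,0-01-
  3 | 0-01-  (sole → essential)
  5 | 0-101  (sole → essential)
  6 | ---10  (sole → essential)
  8 | -1--0  (sole → essential)
  10 | ---10,-1--0,0-01-,01-1-
  11 | 0-01-,01-1-
  12 | -1--0,-11--
  13 | -11--,0-101
  14 | ---10,-1--0,-11--,01-1-
  15 | -11--,01-1-
  16 | 1---0,1-00-
  18 | ---10,1---0
  20 | 1---0  (sole → essential)
  22 | ---10,1---0,1-11-
  23 | 1-11-  (sole → essential)
  24 | -1--0,1---0,1-00-,11-0-
  25 | 1-00-,11-0-
  26 | ---10,-1--0,1---0
  28 | -1--0,-11--,1---0,11-0-
  29 | -11--,11-0-
  30 | ---10,-1--0,-11--,1---0,1-11-
  31 | -11--,1-11-
Essential prime implicants: ---10, -1--0, 0-01-, 0-101, 1---0, 1-11-
Petrick residual → -11--, 1-00-
Minimum SOP uses 8 PIs: de' + be' + bc + a'c'd + a'cd'e + ae' + ac'd' + acd

8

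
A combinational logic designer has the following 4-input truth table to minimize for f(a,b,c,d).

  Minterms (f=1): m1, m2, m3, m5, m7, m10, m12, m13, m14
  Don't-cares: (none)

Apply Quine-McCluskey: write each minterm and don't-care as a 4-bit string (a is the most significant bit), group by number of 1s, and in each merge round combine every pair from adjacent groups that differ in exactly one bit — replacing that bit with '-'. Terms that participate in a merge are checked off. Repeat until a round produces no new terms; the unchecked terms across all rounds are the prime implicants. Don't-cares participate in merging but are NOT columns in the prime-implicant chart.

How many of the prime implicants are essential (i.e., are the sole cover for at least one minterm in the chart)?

[col 0] 0001*, 0010*, 0011*, 0101*, 0111*, 1010*, 1100*, 1101*, 1110*
[col 1] -010, -101, 0-01*, 0-11*, 00-1*, 001-, 01-1*, 1-10, 11-0, 110-
[col 2] 0--1
Prime implicants: -010, -101, 0--1, 001-, 1-10, 11-0, 110-
PI chart (minterm → PIs covering it):
  1 | 0--1  (sole → essential)
  2 | -010,001-
  3 | 0--1,001-
  5 | -101,0--1
  7 | 0--1  (sole → essential)
  10 | -010,1-10
  12 | 11-0,110-
  13 | -101,110-
  14 | 1-10,11-0
Essential prime implicants: 0--1

1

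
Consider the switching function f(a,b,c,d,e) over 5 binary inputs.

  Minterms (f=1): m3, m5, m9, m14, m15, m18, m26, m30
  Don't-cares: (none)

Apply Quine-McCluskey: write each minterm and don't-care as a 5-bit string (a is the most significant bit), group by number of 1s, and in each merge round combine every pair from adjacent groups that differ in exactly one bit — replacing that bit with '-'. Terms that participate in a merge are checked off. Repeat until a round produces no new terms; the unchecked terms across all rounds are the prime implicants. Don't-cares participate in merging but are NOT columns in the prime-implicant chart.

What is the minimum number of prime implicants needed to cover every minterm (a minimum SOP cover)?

6

Round 0: 00011 00101 01001 01110✓ 01111✓ 10010✓ 11010✓ 11110✓
Round 1: -1110 0111- 1-010 11-10
PIs = {-1110, 00011, 00101, 01001, 0111-, 1-010, 11-10}
Coverage chart:
  m3: 00011 ←essential
  m5: 00101 ←essential
  m9: 01001 ←essential
  m14: -1110,0111-
  m15: 0111- ←essential
  m18: 1-010 ←essential
  m26: 1-010,11-10
  m30: -1110,11-10
Essential: 00011, 00101, 01001, 0111-, 1-010
Petrick residual → -1110
Min cover (6 terms): bcde' + a'b'c'de + a'b'cd'e + a'bc'd'e + a'bcd + ac'de'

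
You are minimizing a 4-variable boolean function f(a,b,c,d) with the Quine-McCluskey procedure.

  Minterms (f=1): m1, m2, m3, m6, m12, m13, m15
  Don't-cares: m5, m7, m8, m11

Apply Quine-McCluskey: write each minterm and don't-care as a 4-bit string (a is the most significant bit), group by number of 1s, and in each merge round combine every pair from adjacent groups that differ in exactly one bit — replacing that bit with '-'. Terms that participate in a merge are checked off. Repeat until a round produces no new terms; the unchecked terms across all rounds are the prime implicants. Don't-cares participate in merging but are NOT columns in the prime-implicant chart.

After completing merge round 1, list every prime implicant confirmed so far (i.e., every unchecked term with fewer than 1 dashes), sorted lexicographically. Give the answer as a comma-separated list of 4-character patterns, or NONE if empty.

size-2^0 implicants → 0001(✓)  0010(✓)  0011(✓)  0101(✓)  0110(✓)  0111(✓)  1000(✓)  1011(✓)  1100(✓)  1101(✓)  1111(✓)
size-2^1 implicants → -011(✓)  -101(✓)  -111(✓)  0-01(✓)  0-10(✓)  0-11(✓)  00-1(✓)  001-(✓)  01-1(✓)  011-(✓)  1-00  1-11(✓)  11-1(✓)  110-
size-2^2 implicants → --11  -1-1  0--1  0-1-
Unchecked terms (primes): --11, -1-1, 0--1, 0-1-, 1-00, 110-

NONE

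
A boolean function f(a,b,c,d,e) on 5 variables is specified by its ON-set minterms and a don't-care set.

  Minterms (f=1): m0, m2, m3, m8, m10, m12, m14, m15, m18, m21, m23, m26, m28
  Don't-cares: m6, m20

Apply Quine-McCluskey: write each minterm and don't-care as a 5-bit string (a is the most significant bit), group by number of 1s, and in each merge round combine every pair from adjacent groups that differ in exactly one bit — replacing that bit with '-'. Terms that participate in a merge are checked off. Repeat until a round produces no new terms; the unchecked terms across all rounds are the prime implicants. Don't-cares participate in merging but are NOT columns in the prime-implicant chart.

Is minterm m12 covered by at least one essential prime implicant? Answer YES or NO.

size-2^0 implicants → 00000(✓)  00010(✓)  00011(✓)  00110(✓)  01000(✓)  01010(✓)  01100(✓)  01110(✓)  01111(✓)  10010(✓)  10100(✓)  10101(✓)  10111(✓)  11010(✓)  11100(✓)
size-2^1 implicants → -0010(✓)  -1010(✓)  -1100  0-000(✓)  0-010(✓)  0-110(✓)  00-10(✓)  000-0(✓)  0001-  01-00(✓)  01-10(✓)  010-0(✓)  011-0(✓)  0111-  1-010(✓)  1-100  101-1  1010-
size-2^2 implicants → --010  0--10  0-0-0  01--0
Unchecked terms (primes): --010, -1100, 0--10, 0-0-0, 0001-, 01--0, 0111-, 1-100, 101-1, 1010-
Minterm coverage:
  m0 ⊆ 0-0-0 [E]
  m2 ⊆ --010,0--10,0-0-0,0001-
  m3 ⊆ 0001- [E]
  m8 ⊆ 0-0-0,01--0
  m10 ⊆ --010,0--10,0-0-0,01--0
  m12 ⊆ -1100,01--0
  m14 ⊆ 0--10,01--0,0111-
  m15 ⊆ 0111- [E]
  m18 ⊆ --010 [E]
  m21 ⊆ 101-1,1010-
  m23 ⊆ 101-1 [E]
  m26 ⊆ --010 [E]
  m28 ⊆ -1100,1-100
E = {--010, 0-0-0, 0001-, 0111-, 101-1}

NO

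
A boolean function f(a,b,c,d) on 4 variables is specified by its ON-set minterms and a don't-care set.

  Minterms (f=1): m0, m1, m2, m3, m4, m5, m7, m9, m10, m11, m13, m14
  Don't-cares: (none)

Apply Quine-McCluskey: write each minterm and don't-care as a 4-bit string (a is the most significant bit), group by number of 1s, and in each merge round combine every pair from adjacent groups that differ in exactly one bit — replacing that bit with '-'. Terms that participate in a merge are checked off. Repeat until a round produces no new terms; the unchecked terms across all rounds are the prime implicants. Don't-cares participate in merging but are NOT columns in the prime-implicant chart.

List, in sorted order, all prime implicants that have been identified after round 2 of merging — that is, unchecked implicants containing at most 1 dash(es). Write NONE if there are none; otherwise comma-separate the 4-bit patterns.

1-10

Round 0: 0000✓ 0001✓ 0010✓ 0011✓ 0100✓ 0101✓ 0111✓ 1001✓ 1010✓ 1011✓ 1101✓ 1110✓
Round 1: -001✓ -010✓ -011✓ -101✓ 0-00✓ 0-01✓ 0-11✓ 00-0✓ 00-1✓ 000-✓ 001-✓ 01-1✓ 010-✓ 1-01✓ 1-10 10-1✓ 101-✓
Round 2: --01 -0-1 -01- 0--1 0-0- 00--
PIs = {--01, -0-1, -01-, 0--1, 0-0-, 00--, 1-10}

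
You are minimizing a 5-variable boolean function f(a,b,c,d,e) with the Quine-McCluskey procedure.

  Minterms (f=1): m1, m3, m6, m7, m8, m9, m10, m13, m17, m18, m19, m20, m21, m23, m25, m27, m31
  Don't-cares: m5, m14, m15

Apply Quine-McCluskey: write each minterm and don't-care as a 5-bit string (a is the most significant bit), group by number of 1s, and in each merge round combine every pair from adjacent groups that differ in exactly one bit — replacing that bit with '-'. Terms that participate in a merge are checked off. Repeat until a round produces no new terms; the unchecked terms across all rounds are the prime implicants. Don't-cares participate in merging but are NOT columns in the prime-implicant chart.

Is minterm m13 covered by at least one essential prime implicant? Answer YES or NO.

NO

Round 0: 00001✓ 00011✓ 00101✓ 00110✓ 00111✓ 01000✓ 01001✓ 01010✓ 01101✓ 01110✓ 01111✓ 10001✓ 10010✓ 10011✓ 10100✓ 10101✓ 10111✓ 11001✓ 11011✓ 11111✓
Round 1: -0001✓ -0011✓ -0101✓ -0111✓ -1001✓ -1111✓ 0-001✓ 0-101✓ 0-110✓ 0-111✓ 00-01✓ 00-11✓ 000-1✓ 001-1✓ 0011-✓ 01-01✓ 01-10 010-0 0100- 011-1✓ 0111-✓ 1-001✓ 1-011✓ 1-111✓ 10-01✓ 10-11✓ 100-1✓ 1001- 101-1✓ 1010- 11-11✓ 110-1✓
Round 2: --001 --111 -0-01✓ -0-11✓ -00-1✓ -01-1✓ 0--01 0-1-1 0-11- 00--1✓ 1--11 1-0-1 10--1✓
Round 3: -0--1
PIs = {--001, --111, -0--1, 0--01, 0-1-1, 0-11-, 01-10, 010-0, 0100-, 1--11, 1-0-1, 1001-, 1010-}
Coverage chart:
  m1: --001,-0--1,0--01
  m3: -0--1 ←essential
  m6: 0-11- ←essential
  m7: --111,-0--1,0-1-1,0-11-
  m8: 010-0,0100-
  m9: --001,0--01,0100-
  m10: 01-10,010-0
  m13: 0--01,0-1-1
  m17: --001,-0--1,1-0-1
  m18: 1001- ←essential
  m19: -0--1,1--11,1-0-1,1001-
  m20: 1010- ←essential
  m21: -0--1,1010-
  m23: --111,-0--1,1--11
  m25: --001,1-0-1
  m27: 1--11,1-0-1
  m31: --111,1--11
Essential: -0--1, 0-11-, 1001-, 1010-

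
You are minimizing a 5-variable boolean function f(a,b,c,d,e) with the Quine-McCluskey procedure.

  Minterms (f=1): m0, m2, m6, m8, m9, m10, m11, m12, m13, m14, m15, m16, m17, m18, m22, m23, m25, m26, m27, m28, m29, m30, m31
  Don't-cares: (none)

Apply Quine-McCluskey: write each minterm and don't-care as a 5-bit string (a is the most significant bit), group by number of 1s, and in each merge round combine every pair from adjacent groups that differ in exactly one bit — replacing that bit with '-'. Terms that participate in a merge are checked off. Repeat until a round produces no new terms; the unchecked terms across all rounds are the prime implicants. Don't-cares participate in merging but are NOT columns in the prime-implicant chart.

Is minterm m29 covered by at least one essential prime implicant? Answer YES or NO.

[col 0] 00000*, 00010*, 00110*, 01000*, 01001*, 01010*, 01011*, 01100*, 01101*, 01110*, 01111*, 10000*, 10001*, 10010*, 10110*, 10111*, 11001*, 11010*, 11011*, 11100*, 11101*, 11110*, 11111*
[col 1] -0000*, -0010*, -0110*, -1001*, -1010*, -1011*, -1100*, -1101*, -1110*, -1111*, 0-000*, 0-010*, 0-110*, 00-10*, 000-0*, 01-00*, 01-01*, 01-10*, 01-11*, 010-0*, 010-1*, 0100-*, 0101-*, 011-0*, 011-1*, 0110-*, 0111-*, 1-001, 1-010*, 1-110*, 1-111*, 10-10*, 100-0*, 1000-, 1011-*, 11-01*, 11-10*, 11-11*, 110-1*, 1101-*, 111-0*, 111-1*, 1110-*, 1111-*
[col 2] --010*, --110*, -0-10*, -00-0, -1-01*, -1-10*, -1-11*, -10-1*, -101-*, -11-0*, -11-1*, -110-*, -111-*, 0--10*, 0-0-0, 01--0*, 01--1*, 01-0-*, 01-1-*, 010--*, 011--*, 1--10*, 1-11-, 11--1*, 11-1-*, 111--*
[col 3] ---10, -1--1, -1-1-, -11--, 01---
Prime implicants: ---10, -00-0, -1--1, -1-1-, -11--, 0-0-0, 01---, 1-001, 1-11-, 1000-
PI chart (minterm → PIs covering it):
  0 | -00-0,0-0-0
  2 | ---10,-00-0,0-0-0
  6 | ---10  (sole → essential)
  8 | 0-0-0,01---
  9 | -1--1,01---
  10 | ---10,-1-1-,0-0-0,01---
  11 | -1--1,-1-1-,01---
  12 | -11--,01---
  13 | -1--1,-11--,01---
  14 | ---10,-1-1-,-11--,01---
  15 | -1--1,-1-1-,-11--,01---
  16 | -00-0,1000-
  17 | 1-001,1000-
  18 | ---10,-00-0
  22 | ---10,1-11-
  23 | 1-11-  (sole → essential)
  25 | -1--1,1-001
  26 | ---10,-1-1-
  27 | -1--1,-1-1-
  28 | -11--  (sole → essential)
  29 | -1--1,-11--
  30 | ---10,-1-1-,-11--,1-11-
  31 | -1--1,-1-1-,-11--,1-11-
Essential prime implicants: ---10, -11--, 1-11-

YES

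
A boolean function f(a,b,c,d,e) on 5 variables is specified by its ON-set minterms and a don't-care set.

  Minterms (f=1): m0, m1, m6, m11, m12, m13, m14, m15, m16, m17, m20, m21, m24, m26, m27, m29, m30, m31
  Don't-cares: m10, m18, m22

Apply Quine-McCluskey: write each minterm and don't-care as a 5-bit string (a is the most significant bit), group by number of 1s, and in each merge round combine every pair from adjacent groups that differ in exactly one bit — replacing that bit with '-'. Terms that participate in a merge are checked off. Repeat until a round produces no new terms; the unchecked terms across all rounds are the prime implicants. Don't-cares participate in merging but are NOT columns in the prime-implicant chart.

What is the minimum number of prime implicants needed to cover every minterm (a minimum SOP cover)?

7

[col 0] 00000*, 00001*, 00110*, 01010*, 01011*, 01100*, 01101*, 01110*, 01111*, 10000*, 10001*, 10010*, 10100*, 10101*, 10110*, 11000*, 11010*, 11011*, 11101*, 11110*, 11111*
[col 1] -0000*, -0001*, -0110*, -1010*, -1011*, -1101*, -1110*, -1111*, 0-110*, 0000-*, 01-10*, 01-11*, 0101-*, 011-0*, 011-1*, 0110-*, 0111-*, 1-000*, 1-010*, 1-101, 1-110*, 10-00*, 10-01*, 10-10*, 100-0*, 1000-*, 101-0*, 1010-*, 11-10*, 11-11*, 110-0*, 1101-*, 111-1*, 1111-*
[col 2] --110, -000-, -1-10*, -1-11*, -101-*, -11-1, -111-*, 01-1-*, 011--, 1--10, 1-0-0, 10--0, 10-0-, 11-1-*
[col 3] -1-1-
Prime implicants: --110, -000-, -1-1-, -11-1, 011--, 1--10, 1-0-0, 1-101, 10--0, 10-0-
PI chart (minterm → PIs covering it):
  0 | -000-  (sole → essential)
  1 | -000-  (sole → essential)
  6 | --110  (sole → essential)
  11 | -1-1-  (sole → essential)
  12 | 011--  (sole → essential)
  13 | -11-1,011--
  14 | --110,-1-1-,011--
  15 | -1-1-,-11-1,011--
  16 | -000-,1-0-0,10--0,10-0-
  17 | -000-,10-0-
  20 | 10--0,10-0-
  21 | 1-101,10-0-
  24 | 1-0-0  (sole → essential)
  26 | -1-1-,1--10,1-0-0
  27 | -1-1-  (sole → essential)
  29 | -11-1,1-101
  30 | --110,-1-1-,1--10
  31 | -1-1-,-11-1
Essential prime implicants: --110, -000-, -1-1-, 011--, 1-0-0
Petrick residual → -11-1, 10-0-
Minimum SOP uses 7 PIs: cde' + b'c'd' + bd + bce + a'bc + ac'e' + ab'd'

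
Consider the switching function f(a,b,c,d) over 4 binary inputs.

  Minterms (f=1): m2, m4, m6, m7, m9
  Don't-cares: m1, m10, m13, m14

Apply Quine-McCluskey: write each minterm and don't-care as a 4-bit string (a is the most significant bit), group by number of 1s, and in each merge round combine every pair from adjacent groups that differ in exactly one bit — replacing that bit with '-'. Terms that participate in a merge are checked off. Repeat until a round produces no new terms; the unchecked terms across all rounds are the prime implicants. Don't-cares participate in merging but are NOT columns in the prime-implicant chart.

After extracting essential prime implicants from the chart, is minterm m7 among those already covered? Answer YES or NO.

YES

size-2^0 implicants → 0001(✓)  0010(✓)  0100(✓)  0110(✓)  0111(✓)  1001(✓)  1010(✓)  1101(✓)  1110(✓)
size-2^1 implicants → -001  -010(✓)  -110(✓)  0-10(✓)  01-0  011-  1-01  1-10(✓)
size-2^2 implicants → --10
Unchecked terms (primes): --10, -001, 01-0, 011-, 1-01
Minterm coverage:
  m2 ⊆ --10 [E]
  m4 ⊆ 01-0 [E]
  m6 ⊆ --10,01-0,011-
  m7 ⊆ 011- [E]
  m9 ⊆ -001,1-01
E = {--10, 01-0, 011-}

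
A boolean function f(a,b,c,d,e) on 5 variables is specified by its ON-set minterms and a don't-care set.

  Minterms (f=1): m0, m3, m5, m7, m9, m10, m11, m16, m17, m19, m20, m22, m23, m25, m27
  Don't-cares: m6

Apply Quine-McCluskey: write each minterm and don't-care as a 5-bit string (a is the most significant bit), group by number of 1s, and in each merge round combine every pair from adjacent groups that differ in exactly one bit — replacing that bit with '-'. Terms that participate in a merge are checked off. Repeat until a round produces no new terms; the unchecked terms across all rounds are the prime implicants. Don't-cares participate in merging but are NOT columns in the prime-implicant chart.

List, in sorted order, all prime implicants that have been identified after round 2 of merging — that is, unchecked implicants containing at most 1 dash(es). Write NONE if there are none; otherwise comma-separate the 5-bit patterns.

size-2^0 implicants → 00000(✓)  00011(✓)  00101(✓)  00110(✓)  00111(✓)  01001(✓)  01010(✓)  01011(✓)  10000(✓)  10001(✓)  10011(✓)  10100(✓)  10110(✓)  10111(✓)  11001(✓)  11011(✓)
size-2^1 implicants → -0000  -0011(✓)  -0110(✓)  -0111(✓)  -1001(✓)  -1011(✓)  0-011(✓)  00-11(✓)  001-1  0011-(✓)  010-1(✓)  0101-  1-001(✓)  1-011(✓)  10-00  10-11(✓)  100-1(✓)  1000-  101-0  1011-(✓)  110-1(✓)
size-2^2 implicants → --011  -0-11  -011-  -10-1  1-0-1
Unchecked terms (primes): --011, -0-11, -0000, -011-, -10-1, 001-1, 0101-, 1-0-1, 10-00, 1000-, 101-0

-0000, 001-1, 0101-, 10-00, 1000-, 101-0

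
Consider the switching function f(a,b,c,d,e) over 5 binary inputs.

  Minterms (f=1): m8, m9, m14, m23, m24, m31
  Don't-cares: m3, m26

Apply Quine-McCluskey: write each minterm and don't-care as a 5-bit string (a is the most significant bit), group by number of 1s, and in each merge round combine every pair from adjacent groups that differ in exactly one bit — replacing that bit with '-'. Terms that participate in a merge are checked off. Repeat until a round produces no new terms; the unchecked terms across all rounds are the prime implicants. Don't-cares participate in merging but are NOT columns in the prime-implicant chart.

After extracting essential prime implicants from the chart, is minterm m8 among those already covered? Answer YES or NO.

size-2^0 implicants → 00011  01000(✓)  01001(✓)  01110  10111(✓)  11000(✓)  11010(✓)  11111(✓)
size-2^1 implicants → -1000  0100-  1-111  110-0
Unchecked terms (primes): -1000, 00011, 0100-, 01110, 1-111, 110-0
Minterm coverage:
  m8 ⊆ -1000,0100-
  m9 ⊆ 0100- [E]
  m14 ⊆ 01110 [E]
  m23 ⊆ 1-111 [E]
  m24 ⊆ -1000,110-0
  m31 ⊆ 1-111 [E]
E = {0100-, 01110, 1-111}

YES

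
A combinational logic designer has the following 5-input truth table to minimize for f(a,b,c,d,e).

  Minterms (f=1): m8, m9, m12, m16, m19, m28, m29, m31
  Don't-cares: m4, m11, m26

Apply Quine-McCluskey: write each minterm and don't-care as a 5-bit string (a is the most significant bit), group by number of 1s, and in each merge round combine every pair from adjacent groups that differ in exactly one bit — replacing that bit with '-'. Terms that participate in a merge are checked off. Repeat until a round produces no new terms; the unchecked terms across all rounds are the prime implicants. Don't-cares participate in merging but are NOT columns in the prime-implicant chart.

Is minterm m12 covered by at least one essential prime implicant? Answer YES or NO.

NO

Round 0: 00100✓ 01000✓ 01001✓ 01011✓ 01100✓ 10000 10011 11010 11100✓ 11101✓ 11111✓
Round 1: -1100 0-100 01-00 010-1 0100- 111-1 1110-
PIs = {-1100, 0-100, 01-00, 010-1, 0100-, 10000, 10011, 11010, 111-1, 1110-}
Coverage chart:
  m8: 01-00,0100-
  m9: 010-1,0100-
  m12: -1100,0-100,01-00
  m16: 10000 ←essential
  m19: 10011 ←essential
  m28: -1100,1110-
  m29: 111-1,1110-
  m31: 111-1 ←essential
Essential: 10000, 10011, 111-1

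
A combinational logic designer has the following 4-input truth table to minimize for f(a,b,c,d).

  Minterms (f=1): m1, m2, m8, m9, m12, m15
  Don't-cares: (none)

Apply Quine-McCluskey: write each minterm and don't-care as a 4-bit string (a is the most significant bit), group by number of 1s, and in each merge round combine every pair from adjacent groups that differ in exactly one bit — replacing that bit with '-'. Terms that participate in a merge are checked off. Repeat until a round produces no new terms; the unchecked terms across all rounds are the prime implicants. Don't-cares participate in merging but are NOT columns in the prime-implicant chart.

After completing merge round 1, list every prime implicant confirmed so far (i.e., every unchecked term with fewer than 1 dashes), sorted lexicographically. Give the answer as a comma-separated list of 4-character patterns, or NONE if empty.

0010, 1111

Round 0: 0001✓ 0010 1000✓ 1001✓ 1100✓ 1111
Round 1: -001 1-00 100-
PIs = {-001, 0010, 1-00, 100-, 1111}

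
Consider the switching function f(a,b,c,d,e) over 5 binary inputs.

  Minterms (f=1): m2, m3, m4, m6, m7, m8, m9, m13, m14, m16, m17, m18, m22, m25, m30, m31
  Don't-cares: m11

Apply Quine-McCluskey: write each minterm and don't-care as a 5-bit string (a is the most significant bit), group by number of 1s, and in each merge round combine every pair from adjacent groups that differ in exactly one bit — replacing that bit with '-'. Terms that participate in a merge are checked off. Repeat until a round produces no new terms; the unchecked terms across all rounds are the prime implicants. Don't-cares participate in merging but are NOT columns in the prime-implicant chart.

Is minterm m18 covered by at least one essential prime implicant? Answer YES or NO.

NO

[col 0] 00010*, 00011*, 00100*, 00110*, 00111*, 01000*, 01001*, 01011*, 01101*, 01110*, 10000*, 10001*, 10010*, 10110*, 11001*, 11110*, 11111*
[col 1] -0010*, -0110*, -1001, -1110*, 0-011, 0-110*, 00-10*, 00-11*, 0001-*, 001-0, 0011-*, 01-01, 010-1, 0100-, 1-001, 1-110*, 10-10*, 100-0, 1000-, 1111-
[col 2] --110, -0-10, 00-1-
Prime implicants: --110, -0-10, -1001, 0-011, 00-1-, 001-0, 01-01, 010-1, 0100-, 1-001, 100-0, 1000-, 1111-
PI chart (minterm → PIs covering it):
  2 | -0-10,00-1-
  3 | 0-011,00-1-
  4 | 001-0  (sole → essential)
  6 | --110,-0-10,00-1-,001-0
  7 | 00-1-  (sole → essential)
  8 | 0100-  (sole → essential)
  9 | -1001,01-01,010-1,0100-
  13 | 01-01  (sole → essential)
  14 | --110  (sole → essential)
  16 | 100-0,1000-
  17 | 1-001,1000-
  18 | -0-10,100-0
  22 | --110,-0-10
  25 | -1001,1-001
  30 | --110,1111-
  31 | 1111-  (sole → essential)
Essential prime implicants: --110, 00-1-, 001-0, 01-01, 0100-, 1111-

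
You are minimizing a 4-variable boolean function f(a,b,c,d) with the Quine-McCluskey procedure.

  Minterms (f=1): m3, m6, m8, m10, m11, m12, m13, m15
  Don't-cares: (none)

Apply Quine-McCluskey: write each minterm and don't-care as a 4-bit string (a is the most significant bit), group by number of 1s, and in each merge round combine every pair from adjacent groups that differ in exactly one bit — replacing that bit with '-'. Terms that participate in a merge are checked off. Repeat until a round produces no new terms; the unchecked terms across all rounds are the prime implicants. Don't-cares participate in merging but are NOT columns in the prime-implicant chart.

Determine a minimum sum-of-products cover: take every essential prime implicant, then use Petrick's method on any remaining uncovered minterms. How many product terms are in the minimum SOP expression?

Round 0: 0011✓ 0110 1000✓ 1010✓ 1011✓ 1100✓ 1101✓ 1111✓
Round 1: -011 1-00 1-11 10-0 101- 11-1 110-
PIs = {-011, 0110, 1-00, 1-11, 10-0, 101-, 11-1, 110-}
Coverage chart:
  m3: -011 ←essential
  m6: 0110 ←essential
  m8: 1-00,10-0
  m10: 10-0,101-
  m11: -011,1-11,101-
  m12: 1-00,110-
  m13: 11-1,110-
  m15: 1-11,11-1
Essential: -011, 0110
Petrick residual → 1-00, 10-0, 11-1
Min cover (5 terms): b'cd + a'bcd' + ac'd' + ab'd' + abd

5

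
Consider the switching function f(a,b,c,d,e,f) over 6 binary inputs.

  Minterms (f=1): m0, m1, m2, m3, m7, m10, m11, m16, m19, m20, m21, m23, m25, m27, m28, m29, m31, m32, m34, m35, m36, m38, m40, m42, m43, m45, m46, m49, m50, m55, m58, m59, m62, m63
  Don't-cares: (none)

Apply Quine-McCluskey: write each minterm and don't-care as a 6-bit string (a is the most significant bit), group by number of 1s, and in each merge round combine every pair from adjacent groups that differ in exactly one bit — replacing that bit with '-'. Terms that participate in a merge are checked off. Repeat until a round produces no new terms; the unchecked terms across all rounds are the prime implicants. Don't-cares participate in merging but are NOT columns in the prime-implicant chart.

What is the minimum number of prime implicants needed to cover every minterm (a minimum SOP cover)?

14

size-2^0 implicants → 000000(✓)  000001(✓)  000010(✓)  000011(✓)  000111(✓)  001010(✓)  001011(✓)  010000(✓)  010011(✓)  010100(✓)  010101(✓)  010111(✓)  011001(✓)  011011(✓)  011100(✓)  011101(✓)  011111(✓)  100000(✓)  100010(✓)  100011(✓)  100100(✓)  100110(✓)  101000(✓)  101010(✓)  101011(✓)  101101  101110(✓)  110001  110010(✓)  110111(✓)  111010(✓)  111011(✓)  111110(✓)  111111(✓)
size-2^1 implicants → -00000(✓)  -00010(✓)  -00011(✓)  -01010(✓)  -01011(✓)  -10111(✓)  -11011(✓)  -11111(✓)  0-0000  0-0011(✓)  0-0111(✓)  0-1011(✓)  00-010(✓)  00-011(✓)  000-11(✓)  0000-0(✓)  0000-1(✓)  00000-(✓)  00001-(✓)  00101-(✓)  01-011(✓)  01-100(✓)  01-101(✓)  01-111(✓)  010-00  010-11(✓)  0101-1(✓)  01010-(✓)  011-01(✓)  011-11(✓)  0110-1(✓)  0111-1(✓)  01110-(✓)  1-0010(✓)  1-1010(✓)  1-1011(✓)  1-1110(✓)  10-000(✓)  10-010(✓)  10-011(✓)  10-110(✓)  100-00(✓)  100-10(✓)  1000-0(✓)  10001-(✓)  1001-0(✓)  101-10(✓)  1010-0(✓)  10101-(✓)  11-010(✓)  11-111(✓)  111-10(✓)  111-11(✓)  11101-(✓)  11111-(✓)
size-2^2 implicants → --1011  -0-010(✓)  -0-011(✓)  -000-0  -0001-(✓)  -0101-(✓)  -1-111  -11-11  0--011  0-0-11  00-01-(✓)  0000--  01--11  01-1-1  01-10-  011--1  1--010  1-1-10  1-101-  10--10  10-0-0  10-01-(✓)  100--0  111-1-
size-2^3 implicants → -0-01-
Unchecked terms (primes): --1011, -0-01-, -000-0, -1-111, -11-11, 0--011, 0-0-11, 0-0000, 0000--, 01--11, 01-1-1, 01-10-, 010-00, 011--1, 1--010, 1-1-10, 1-101-, 10--10, 10-0-0, 100--0, 101101, 110001, 111-1-
Minterm coverage:
  m0 ⊆ -000-0,0-0000,0000--
  m1 ⊆ 0000-- [E]
  m2 ⊆ -0-01-,-000-0,0000--
  m3 ⊆ -0-01-,0--011,0-0-11,0000--
  m7 ⊆ 0-0-11 [E]
  m10 ⊆ -0-01- [E]
  m11 ⊆ --1011,-0-01-,0--011
  m16 ⊆ 0-0000,010-00
  m19 ⊆ 0--011,0-0-11,01--11
  m20 ⊆ 01-10-,010-00
  m21 ⊆ 01-1-1,01-10-
  m23 ⊆ -1-111,0-0-11,01--11,01-1-1
  m25 ⊆ 011--1 [E]
  m27 ⊆ --1011,-11-11,0--011,01--11,011--1
  m28 ⊆ 01-10- [E]
  m29 ⊆ 01-1-1,01-10-,011--1
  m31 ⊆ -1-111,-11-11,01--11,01-1-1,011--1
  m32 ⊆ -000-0,10-0-0,100--0
  m34 ⊆ -0-01-,-000-0,1--010,10--10,10-0-0,100--0
  m35 ⊆ -0-01- [E]
  m36 ⊆ 100--0 [E]
  m38 ⊆ 10--10,100--0
  m40 ⊆ 10-0-0 [E]
  m42 ⊆ -0-01-,1--010,1-1-10,1-101-,10--10,10-0-0
  m43 ⊆ --1011,-0-01-,1-101-
  m45 ⊆ 101101 [E]
  m46 ⊆ 1-1-10,10--10
  m49 ⊆ 110001 [E]
  m50 ⊆ 1--010 [E]
  m55 ⊆ -1-111 [E]
  m58 ⊆ 1--010,1-1-10,1-101-,111-1-
  m59 ⊆ --1011,-11-11,1-101-,111-1-
  m62 ⊆ 1-1-10,111-1-
  m63 ⊆ -1-111,-11-11,111-1-
E = {-0-01-, -1-111, 0-0-11, 0000--, 01-10-, 011--1, 1--010, 10-0-0, 100--0, 101101, 110001}
Petrick residual → --1011, 0-0000, 1-1-10
Cover = cd'ef + b'd'e + bdef + a'c'ef + a'c'd'e'f' + a'b'c'd' + a'bde' + a'bcf + ad'ef' + acef' + ab'd'f' + ab'c'f' + ab'cde'f + abc'd'e'f  |cover|=14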